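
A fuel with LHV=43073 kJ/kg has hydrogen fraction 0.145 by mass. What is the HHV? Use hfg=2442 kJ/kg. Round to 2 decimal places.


HHV = LHV + hfg * 9 * H
Water addition = 2442 * 9 * 0.145 = 3186.810 kJ/kg
HHV = 43073 + 3186.810 = 46259.81 kJ/kg


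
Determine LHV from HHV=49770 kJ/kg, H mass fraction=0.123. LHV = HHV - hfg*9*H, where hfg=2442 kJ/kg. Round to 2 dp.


LHV = HHV - hfg * 9 * H
Water correction = 2442 * 9 * 0.123 = 2703.294 kJ/kg
LHV = 49770 - 2703.294 = 47066.71 kJ/kg


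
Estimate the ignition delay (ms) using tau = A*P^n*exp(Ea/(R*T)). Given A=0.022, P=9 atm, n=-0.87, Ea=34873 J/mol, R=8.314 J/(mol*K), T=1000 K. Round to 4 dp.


tau = A * P^n * exp(Ea/(R*T))
P^n = 9^(-0.87) = 0.14784581
Ea/(R*T) = 34873/(8.314*1000) = 4.194491
exp(Ea/(R*T)) = 66.319981
tau = 0.022 * 0.14784581 * 66.319981 = 0.2157 ms


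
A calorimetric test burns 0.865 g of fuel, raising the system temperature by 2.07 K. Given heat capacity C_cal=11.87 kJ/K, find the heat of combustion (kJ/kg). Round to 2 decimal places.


Hc = C_cal * delta_T / m_fuel
Q_released = 11.87 * 2.07 = 24.5709 kJ
m_fuel = 0.865 g = 0.865/1000 kg = 0.000865 kg
Hc = 24.5709 / 0.000865 = 28405.66 kJ/kg


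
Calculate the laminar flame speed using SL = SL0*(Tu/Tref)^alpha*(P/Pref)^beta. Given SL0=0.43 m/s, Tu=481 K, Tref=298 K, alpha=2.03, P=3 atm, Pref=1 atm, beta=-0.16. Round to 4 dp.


SL = SL0 * (Tu/Tref)^alpha * (P/Pref)^beta
T ratio = 481/298 = 1.61409396
(T ratio)^alpha = 1.61409396^2.03 = 2.642990
(P/Pref)^beta = 3^(-0.16) = 0.838804
SL = 0.43 * 2.642990 * 0.838804 = 0.9533 m/s


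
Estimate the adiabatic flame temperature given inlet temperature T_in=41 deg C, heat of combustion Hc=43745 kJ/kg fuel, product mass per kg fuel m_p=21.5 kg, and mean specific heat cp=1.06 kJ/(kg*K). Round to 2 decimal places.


T_ad = T_in + Hc / (m_p * cp)
Denominator = 21.5 * 1.06 = 22.7900
Temperature rise = 43745 / 22.7900 = 1919.48 K
T_ad = 41 + 1919.48 = 1960.48 deg C


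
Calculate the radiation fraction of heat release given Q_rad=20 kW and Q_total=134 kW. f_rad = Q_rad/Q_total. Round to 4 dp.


f_rad = Q_rad / Q_total
f_rad = 20 / 134 = 0.1493


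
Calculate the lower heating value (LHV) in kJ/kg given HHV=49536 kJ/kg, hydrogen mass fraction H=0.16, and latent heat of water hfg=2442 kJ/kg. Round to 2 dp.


LHV = HHV - hfg * 9 * H
Water correction = 2442 * 9 * 0.16 = 3516.480 kJ/kg
LHV = 49536 - 3516.480 = 46019.52 kJ/kg


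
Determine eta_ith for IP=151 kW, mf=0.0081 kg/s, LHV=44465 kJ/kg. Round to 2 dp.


eta_ith = (IP / (mf * LHV)) * 100
Denominator = 0.0081 * 44465 = 360.1665 kW
eta_ith = (151 / 360.1665) * 100 = 41.93%


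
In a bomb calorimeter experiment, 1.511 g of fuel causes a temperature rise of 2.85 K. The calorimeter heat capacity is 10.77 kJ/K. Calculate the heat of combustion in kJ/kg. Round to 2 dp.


Hc = C_cal * delta_T / m_fuel
Q_released = 10.77 * 2.85 = 30.6945 kJ
m_fuel = 1.511 g = 1.511/1000 kg = 0.001511 kg
Hc = 30.6945 / 0.001511 = 20314.03 kJ/kg


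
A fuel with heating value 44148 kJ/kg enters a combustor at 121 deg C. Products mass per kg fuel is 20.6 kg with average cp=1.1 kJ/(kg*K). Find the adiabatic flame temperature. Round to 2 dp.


T_ad = T_in + Hc / (m_p * cp)
Denominator = 20.6 * 1.1 = 22.6600
Temperature rise = 44148 / 22.6600 = 1948.28 K
T_ad = 121 + 1948.28 = 2069.28 deg C


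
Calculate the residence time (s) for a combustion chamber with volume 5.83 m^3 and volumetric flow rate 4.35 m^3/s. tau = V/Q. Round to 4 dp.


tau = V / Q_flow
tau = 5.83 / 4.35 = 1.3402 s


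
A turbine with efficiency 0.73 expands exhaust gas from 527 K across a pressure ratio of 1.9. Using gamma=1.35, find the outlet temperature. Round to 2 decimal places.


T_out = T_in * (1 - eta * (1 - PR^(-(gamma-1)/gamma)))
Exponent = -(1.35-1)/1.35 = -0.25925926
PR^exp = 1.9^(-0.25925926) = 0.84670193
Factor = 1 - 0.73*(1 - 0.84670193) = 0.88809241
T_out = 527 * 0.88809241 = 468.02 K


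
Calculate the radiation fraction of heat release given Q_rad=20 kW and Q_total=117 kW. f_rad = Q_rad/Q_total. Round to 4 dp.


f_rad = Q_rad / Q_total
f_rad = 20 / 117 = 0.1709


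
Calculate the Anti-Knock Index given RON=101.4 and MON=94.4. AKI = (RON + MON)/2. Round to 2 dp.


AKI = (RON + MON) / 2
AKI = (101.4 + 94.4) / 2
AKI = 195.8 / 2 = 97.90


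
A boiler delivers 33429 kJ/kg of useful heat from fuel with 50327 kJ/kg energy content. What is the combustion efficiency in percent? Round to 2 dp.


Efficiency = (Q_useful / Q_fuel) * 100
Efficiency = (33429 / 50327) * 100
Efficiency = 0.6642 * 100 = 66.42%


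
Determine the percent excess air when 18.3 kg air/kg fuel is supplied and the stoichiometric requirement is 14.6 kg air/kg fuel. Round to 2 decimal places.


Excess air = actual - stoichiometric = 18.3 - 14.6 = 3.70 kg/kg fuel
Excess air % = (excess / stoich) * 100 = (3.70 / 14.6) * 100 = 25.34%


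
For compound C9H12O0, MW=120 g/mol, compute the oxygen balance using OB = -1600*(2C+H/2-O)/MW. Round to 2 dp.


OB = -1600 * (2C + H/2 - O) / MW
Inner = 2*9 + 12/2 - 0 = 24.00
OB = -1600 * 24.00 / 120 = -320.00%


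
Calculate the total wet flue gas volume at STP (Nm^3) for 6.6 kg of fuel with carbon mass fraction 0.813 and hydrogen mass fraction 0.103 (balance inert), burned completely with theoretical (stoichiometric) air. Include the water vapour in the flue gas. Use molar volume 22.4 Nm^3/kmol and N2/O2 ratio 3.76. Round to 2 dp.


Per kg fuel: CO2 = (C/12 kmol)*22.4 = (0.813/12)*22.4 = 1.51760 Nm^3
Per kg fuel: H2O = (H/2 kmol)*22.4 = (0.103/2)*22.4 = 1.15360 Nm^3
O2 needed per kg fuel = C/12 + H/4 = 0.813/12 + 0.103/4 = 0.09350000 kmol
Per kg fuel: N2 = O2*3.76*22.4 = 0.09350000*3.76*22.4 = 7.87494 Nm^3
Total per kg = 1.51760 + 1.15360 + 7.87494 = 10.54614 Nm^3
Total = 10.54614 * 6.6 = 69.60 Nm^3


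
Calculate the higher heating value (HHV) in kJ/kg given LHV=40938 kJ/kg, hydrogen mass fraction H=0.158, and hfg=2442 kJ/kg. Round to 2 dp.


HHV = LHV + hfg * 9 * H
Water addition = 2442 * 9 * 0.158 = 3472.524 kJ/kg
HHV = 40938 + 3472.524 = 44410.52 kJ/kg


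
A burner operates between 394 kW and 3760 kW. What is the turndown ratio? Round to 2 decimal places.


TDR = Q_max / Q_min
TDR = 3760 / 394 = 9.54


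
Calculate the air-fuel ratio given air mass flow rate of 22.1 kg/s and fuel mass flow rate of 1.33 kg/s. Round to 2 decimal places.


AFR = m_air / m_fuel
AFR = 22.1 / 1.33 = 16.62


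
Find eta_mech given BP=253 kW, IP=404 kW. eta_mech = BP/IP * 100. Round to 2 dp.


eta_mech = (BP / IP) * 100
Ratio = 253 / 404 = 0.6262
eta_mech = 0.6262 * 100 = 62.62%


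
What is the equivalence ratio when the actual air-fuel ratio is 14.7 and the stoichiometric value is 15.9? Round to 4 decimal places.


phi = AFR_stoich / AFR_actual
phi = 15.9 / 14.7 = 1.0816


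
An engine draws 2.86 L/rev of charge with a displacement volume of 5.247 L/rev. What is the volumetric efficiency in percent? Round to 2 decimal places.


eta_v = (V_actual / V_disp) * 100
Ratio = 2.86 / 5.247 = 0.5451
eta_v = 0.5451 * 100 = 54.51%


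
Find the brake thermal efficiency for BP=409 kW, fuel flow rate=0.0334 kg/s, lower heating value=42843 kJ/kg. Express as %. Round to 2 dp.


eta_BTE = (BP / (mf * LHV)) * 100
Denominator = 0.0334 * 42843 = 1430.9562 kW
eta_BTE = (409 / 1430.9562) * 100 = 28.58%


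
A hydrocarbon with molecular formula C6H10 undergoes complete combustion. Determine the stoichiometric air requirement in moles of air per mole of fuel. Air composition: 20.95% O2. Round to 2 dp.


Balanced combustion: C6H10 + 8.5 O2 -> 6 CO2 + 5 H2O
O2 needed = C + H/4 = 6 + 10/4 = 8.50 moles
Air moles = O2 / 0.2095 = 8.50 / 0.2095 = 40.57 moles air


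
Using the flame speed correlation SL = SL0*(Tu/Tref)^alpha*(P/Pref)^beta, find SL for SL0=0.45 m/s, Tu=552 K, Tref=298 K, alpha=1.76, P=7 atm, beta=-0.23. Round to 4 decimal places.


SL = SL0 * (Tu/Tref)^alpha * (P/Pref)^beta
T ratio = 552/298 = 1.85234899
(T ratio)^alpha = 1.85234899^1.76 = 2.959322
(P/Pref)^beta = 7^(-0.23) = 0.639186
SL = 0.45 * 2.959322 * 0.639186 = 0.8512 m/s


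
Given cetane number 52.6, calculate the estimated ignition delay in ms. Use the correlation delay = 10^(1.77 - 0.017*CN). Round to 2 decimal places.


delay = 10^(1.77 - 0.017*CN)
Exponent = 1.77 - 0.017*52.6 = 0.8758
delay = 10^0.8758 = 7.51 ms


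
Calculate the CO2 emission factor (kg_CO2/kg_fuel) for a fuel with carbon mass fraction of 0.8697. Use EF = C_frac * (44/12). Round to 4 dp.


EF = C_frac * (M_CO2 / M_C)
EF = 0.8697 * (44/12)
EF = 0.8697 * 3.666667 = 3.1889 kg_CO2/kg_fuel


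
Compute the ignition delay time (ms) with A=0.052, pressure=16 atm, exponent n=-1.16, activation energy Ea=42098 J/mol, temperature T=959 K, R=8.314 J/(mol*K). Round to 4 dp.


tau = A * P^n * exp(Ea/(R*T))
P^n = 16^(-1.16) = 0.04010706
Ea/(R*T) = 42098/(8.314*959) = 5.279987
exp(Ea/(R*T)) = 196.367282
tau = 0.052 * 0.04010706 * 196.367282 = 0.4095 ms


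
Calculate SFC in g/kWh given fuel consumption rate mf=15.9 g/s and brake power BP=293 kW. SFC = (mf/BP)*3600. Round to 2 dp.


SFC = (mf / BP) * 3600
Rate = 15.9 / 293 = 0.054266 g/(s*kW)
SFC = 0.054266 * 3600 = 195.36 g/kWh


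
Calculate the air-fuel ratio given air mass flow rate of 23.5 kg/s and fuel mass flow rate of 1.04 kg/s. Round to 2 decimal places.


AFR = m_air / m_fuel
AFR = 23.5 / 1.04 = 22.60


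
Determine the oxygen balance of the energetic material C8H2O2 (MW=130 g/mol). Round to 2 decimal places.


OB = -1600 * (2C + H/2 - O) / MW
Inner = 2*8 + 2/2 - 2 = 15.00
OB = -1600 * 15.00 / 130 = -184.62%


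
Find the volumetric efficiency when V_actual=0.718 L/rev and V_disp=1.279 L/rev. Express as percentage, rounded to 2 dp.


eta_v = (V_actual / V_disp) * 100
Ratio = 0.718 / 1.279 = 0.5614
eta_v = 0.5614 * 100 = 56.14%


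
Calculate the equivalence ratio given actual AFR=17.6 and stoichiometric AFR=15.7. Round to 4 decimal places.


phi = AFR_stoich / AFR_actual
phi = 15.7 / 17.6 = 0.8920


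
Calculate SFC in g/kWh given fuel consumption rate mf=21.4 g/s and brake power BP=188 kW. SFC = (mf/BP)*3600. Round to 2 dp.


SFC = (mf / BP) * 3600
Rate = 21.4 / 188 = 0.113830 g/(s*kW)
SFC = 0.113830 * 3600 = 409.79 g/kWh


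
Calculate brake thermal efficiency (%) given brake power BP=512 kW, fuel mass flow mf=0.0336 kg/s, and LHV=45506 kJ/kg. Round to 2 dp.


eta_BTE = (BP / (mf * LHV)) * 100
Denominator = 0.0336 * 45506 = 1529.0016 kW
eta_BTE = (512 / 1529.0016) * 100 = 33.49%


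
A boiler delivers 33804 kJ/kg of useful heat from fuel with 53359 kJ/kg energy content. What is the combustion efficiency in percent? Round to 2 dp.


Efficiency = (Q_useful / Q_fuel) * 100
Efficiency = (33804 / 53359) * 100
Efficiency = 0.6335 * 100 = 63.35%


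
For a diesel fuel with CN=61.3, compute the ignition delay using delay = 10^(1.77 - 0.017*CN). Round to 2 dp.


delay = 10^(1.77 - 0.017*CN)
Exponent = 1.77 - 0.017*61.3 = 0.7279
delay = 10^0.7279 = 5.34 ms


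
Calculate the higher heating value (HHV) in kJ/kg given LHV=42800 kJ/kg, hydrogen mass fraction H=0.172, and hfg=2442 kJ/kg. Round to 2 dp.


HHV = LHV + hfg * 9 * H
Water addition = 2442 * 9 * 0.172 = 3780.216 kJ/kg
HHV = 42800 + 3780.216 = 46580.22 kJ/kg


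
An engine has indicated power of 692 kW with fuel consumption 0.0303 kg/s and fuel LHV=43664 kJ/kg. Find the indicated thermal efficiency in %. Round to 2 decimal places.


eta_ith = (IP / (mf * LHV)) * 100
Denominator = 0.0303 * 43664 = 1323.0192 kW
eta_ith = (692 / 1323.0192) * 100 = 52.30%


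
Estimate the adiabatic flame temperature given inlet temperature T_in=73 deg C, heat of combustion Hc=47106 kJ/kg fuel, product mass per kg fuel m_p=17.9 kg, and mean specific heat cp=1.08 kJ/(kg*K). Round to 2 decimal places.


T_ad = T_in + Hc / (m_p * cp)
Denominator = 17.9 * 1.08 = 19.3320
Temperature rise = 47106 / 19.3320 = 2436.69 K
T_ad = 73 + 2436.69 = 2509.69 deg C


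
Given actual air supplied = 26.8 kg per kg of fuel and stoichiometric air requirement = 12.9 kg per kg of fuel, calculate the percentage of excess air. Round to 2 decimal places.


Excess air = actual - stoichiometric = 26.8 - 12.9 = 13.90 kg/kg fuel
Excess air % = (excess / stoich) * 100 = (13.90 / 12.9) * 100 = 107.75%


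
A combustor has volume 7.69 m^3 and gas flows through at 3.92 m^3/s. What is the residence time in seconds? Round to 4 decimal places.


tau = V / Q_flow
tau = 7.69 / 3.92 = 1.9617 s


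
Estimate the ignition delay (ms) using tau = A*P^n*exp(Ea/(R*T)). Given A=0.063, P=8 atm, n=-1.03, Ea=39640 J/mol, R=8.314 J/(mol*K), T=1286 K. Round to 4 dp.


tau = A * P^n * exp(Ea/(R*T))
P^n = 8^(-1.03) = 0.11744034
Ea/(R*T) = 39640/(8.314*1286) = 3.707513
exp(Ea/(R*T)) = 40.752320
tau = 0.063 * 0.11744034 * 40.752320 = 0.3015 ms


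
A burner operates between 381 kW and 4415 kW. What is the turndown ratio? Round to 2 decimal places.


TDR = Q_max / Q_min
TDR = 4415 / 381 = 11.59


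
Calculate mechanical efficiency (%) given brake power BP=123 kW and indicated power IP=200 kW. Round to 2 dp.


eta_mech = (BP / IP) * 100
Ratio = 123 / 200 = 0.6150
eta_mech = 0.6150 * 100 = 61.50%


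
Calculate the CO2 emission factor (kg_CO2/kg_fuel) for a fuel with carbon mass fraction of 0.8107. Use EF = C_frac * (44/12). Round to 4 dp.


EF = C_frac * (M_CO2 / M_C)
EF = 0.8107 * (44/12)
EF = 0.8107 * 3.666667 = 2.9726 kg_CO2/kg_fuel


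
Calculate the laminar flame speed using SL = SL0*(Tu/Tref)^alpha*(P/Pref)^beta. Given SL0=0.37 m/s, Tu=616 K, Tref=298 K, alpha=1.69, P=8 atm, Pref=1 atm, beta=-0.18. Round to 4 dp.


SL = SL0 * (Tu/Tref)^alpha * (P/Pref)^beta
T ratio = 616/298 = 2.06711409
(T ratio)^alpha = 2.06711409^1.69 = 3.411661
(P/Pref)^beta = 8^(-0.18) = 0.687771
SL = 0.37 * 3.411661 * 0.687771 = 0.8682 m/s


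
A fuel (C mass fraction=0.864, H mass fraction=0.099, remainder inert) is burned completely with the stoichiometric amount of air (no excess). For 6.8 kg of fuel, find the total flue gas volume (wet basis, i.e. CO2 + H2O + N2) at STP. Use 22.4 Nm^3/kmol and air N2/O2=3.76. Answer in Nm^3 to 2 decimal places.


Per kg fuel: CO2 = (C/12 kmol)*22.4 = (0.864/12)*22.4 = 1.61280 Nm^3
Per kg fuel: H2O = (H/2 kmol)*22.4 = (0.099/2)*22.4 = 1.10880 Nm^3
O2 needed per kg fuel = C/12 + H/4 = 0.864/12 + 0.099/4 = 0.09675000 kmol
Per kg fuel: N2 = O2*3.76*22.4 = 0.09675000*3.76*22.4 = 8.14867 Nm^3
Total per kg = 1.61280 + 1.10880 + 8.14867 = 10.87027 Nm^3
Total = 10.87027 * 6.8 = 73.92 Nm^3


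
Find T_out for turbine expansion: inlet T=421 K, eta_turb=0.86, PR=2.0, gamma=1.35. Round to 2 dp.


T_out = T_in * (1 - eta * (1 - PR^(-(gamma-1)/gamma)))
Exponent = -(1.35-1)/1.35 = -0.25925926
PR^exp = 2.0^(-0.25925926) = 0.83551680
Factor = 1 - 0.86*(1 - 0.83551680) = 0.85854445
T_out = 421 * 0.85854445 = 361.45 K


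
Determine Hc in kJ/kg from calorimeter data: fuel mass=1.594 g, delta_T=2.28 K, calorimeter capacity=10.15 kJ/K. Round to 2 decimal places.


Hc = C_cal * delta_T / m_fuel
Q_released = 10.15 * 2.28 = 23.1420 kJ
m_fuel = 1.594 g = 1.594/1000 kg = 0.001594 kg
Hc = 23.1420 / 0.001594 = 14518.19 kJ/kg


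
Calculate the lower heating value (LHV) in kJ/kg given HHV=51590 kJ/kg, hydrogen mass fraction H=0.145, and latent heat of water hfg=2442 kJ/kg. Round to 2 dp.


LHV = HHV - hfg * 9 * H
Water correction = 2442 * 9 * 0.145 = 3186.810 kJ/kg
LHV = 51590 - 3186.810 = 48403.19 kJ/kg


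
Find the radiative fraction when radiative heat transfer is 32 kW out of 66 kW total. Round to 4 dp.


f_rad = Q_rad / Q_total
f_rad = 32 / 66 = 0.4848


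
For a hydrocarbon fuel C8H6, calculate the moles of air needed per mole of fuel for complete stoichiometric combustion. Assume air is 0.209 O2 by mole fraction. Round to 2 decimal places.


Balanced combustion: C8H6 + 9.5 O2 -> 8 CO2 + 3 H2O
O2 needed = C + H/4 = 8 + 6/4 = 9.50 moles
Air moles = O2 / 0.209 = 9.50 / 0.209 = 45.45 moles air


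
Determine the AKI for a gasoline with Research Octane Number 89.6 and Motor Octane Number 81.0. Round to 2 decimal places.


AKI = (RON + MON) / 2
AKI = (89.6 + 81.0) / 2
AKI = 170.6 / 2 = 85.30


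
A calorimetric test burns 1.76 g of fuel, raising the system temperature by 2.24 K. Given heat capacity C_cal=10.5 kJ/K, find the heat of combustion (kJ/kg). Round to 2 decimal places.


Hc = C_cal * delta_T / m_fuel
Q_released = 10.5 * 2.24 = 23.5200 kJ
m_fuel = 1.76 g = 1.76/1000 kg = 0.001760 kg
Hc = 23.5200 / 0.001760 = 13363.64 kJ/kg


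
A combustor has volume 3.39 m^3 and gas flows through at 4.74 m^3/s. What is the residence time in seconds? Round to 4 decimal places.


tau = V / Q_flow
tau = 3.39 / 4.74 = 0.7152 s


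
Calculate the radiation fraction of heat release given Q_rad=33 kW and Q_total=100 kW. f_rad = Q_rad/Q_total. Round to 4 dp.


f_rad = Q_rad / Q_total
f_rad = 33 / 100 = 0.3300


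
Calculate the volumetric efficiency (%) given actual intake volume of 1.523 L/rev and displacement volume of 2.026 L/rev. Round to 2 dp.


eta_v = (V_actual / V_disp) * 100
Ratio = 1.523 / 2.026 = 0.7517
eta_v = 0.7517 * 100 = 75.17%


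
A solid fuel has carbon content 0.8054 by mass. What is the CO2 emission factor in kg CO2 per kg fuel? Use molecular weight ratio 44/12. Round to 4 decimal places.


EF = C_frac * (M_CO2 / M_C)
EF = 0.8054 * (44/12)
EF = 0.8054 * 3.666667 = 2.9531 kg_CO2/kg_fuel


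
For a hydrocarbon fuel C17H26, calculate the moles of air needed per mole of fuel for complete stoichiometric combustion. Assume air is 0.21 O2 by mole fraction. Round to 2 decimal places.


Balanced combustion: C17H26 + 23.5 O2 -> 17 CO2 + 13 H2O
O2 needed = C + H/4 = 17 + 26/4 = 23.50 moles
Air moles = O2 / 0.21 = 23.50 / 0.21 = 111.90 moles air


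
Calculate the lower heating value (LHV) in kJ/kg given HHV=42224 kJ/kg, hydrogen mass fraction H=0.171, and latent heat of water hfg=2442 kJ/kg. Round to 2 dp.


LHV = HHV - hfg * 9 * H
Water correction = 2442 * 9 * 0.171 = 3758.238 kJ/kg
LHV = 42224 - 3758.238 = 38465.76 kJ/kg


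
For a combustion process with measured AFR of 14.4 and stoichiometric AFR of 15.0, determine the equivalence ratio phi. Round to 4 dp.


phi = AFR_stoich / AFR_actual
phi = 15.0 / 14.4 = 1.0417


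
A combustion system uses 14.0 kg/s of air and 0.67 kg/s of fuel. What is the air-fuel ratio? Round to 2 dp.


AFR = m_air / m_fuel
AFR = 14.0 / 0.67 = 20.90


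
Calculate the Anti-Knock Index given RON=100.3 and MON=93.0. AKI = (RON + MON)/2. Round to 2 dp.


AKI = (RON + MON) / 2
AKI = (100.3 + 93.0) / 2
AKI = 193.3 / 2 = 96.65


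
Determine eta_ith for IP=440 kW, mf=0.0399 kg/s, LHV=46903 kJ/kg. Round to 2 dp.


eta_ith = (IP / (mf * LHV)) * 100
Denominator = 0.0399 * 46903 = 1871.4297 kW
eta_ith = (440 / 1871.4297) * 100 = 23.51%


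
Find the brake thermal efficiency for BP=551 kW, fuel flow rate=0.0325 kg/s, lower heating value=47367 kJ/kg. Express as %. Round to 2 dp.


eta_BTE = (BP / (mf * LHV)) * 100
Denominator = 0.0325 * 47367 = 1539.4275 kW
eta_BTE = (551 / 1539.4275) * 100 = 35.79%


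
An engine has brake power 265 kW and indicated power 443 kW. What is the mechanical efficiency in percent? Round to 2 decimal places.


eta_mech = (BP / IP) * 100
Ratio = 265 / 443 = 0.5982
eta_mech = 0.5982 * 100 = 59.82%


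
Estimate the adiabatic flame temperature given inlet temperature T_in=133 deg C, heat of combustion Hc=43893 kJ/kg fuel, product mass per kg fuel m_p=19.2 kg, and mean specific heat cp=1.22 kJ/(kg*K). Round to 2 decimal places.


T_ad = T_in + Hc / (m_p * cp)
Denominator = 19.2 * 1.22 = 23.4240
Temperature rise = 43893 / 23.4240 = 1873.85 K
T_ad = 133 + 1873.85 = 2006.85 deg C


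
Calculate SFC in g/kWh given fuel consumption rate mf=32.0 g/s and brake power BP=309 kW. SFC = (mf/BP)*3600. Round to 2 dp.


SFC = (mf / BP) * 3600
Rate = 32.0 / 309 = 0.103560 g/(s*kW)
SFC = 0.103560 * 3600 = 372.82 g/kWh


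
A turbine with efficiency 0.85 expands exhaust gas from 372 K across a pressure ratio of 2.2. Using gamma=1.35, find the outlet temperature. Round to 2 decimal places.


T_out = T_in * (1 - eta * (1 - PR^(-(gamma-1)/gamma)))
Exponent = -(1.35-1)/1.35 = -0.25925926
PR^exp = 2.2^(-0.25925926) = 0.81512413
Factor = 1 - 0.85*(1 - 0.81512413) = 0.84285551
T_out = 372 * 0.84285551 = 313.54 K


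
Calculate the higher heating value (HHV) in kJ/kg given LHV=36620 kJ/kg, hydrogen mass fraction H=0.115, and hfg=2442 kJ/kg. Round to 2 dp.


HHV = LHV + hfg * 9 * H
Water addition = 2442 * 9 * 0.115 = 2527.470 kJ/kg
HHV = 36620 + 2527.470 = 39147.47 kJ/kg


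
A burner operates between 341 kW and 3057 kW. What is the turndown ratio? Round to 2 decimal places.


TDR = Q_max / Q_min
TDR = 3057 / 341 = 8.96


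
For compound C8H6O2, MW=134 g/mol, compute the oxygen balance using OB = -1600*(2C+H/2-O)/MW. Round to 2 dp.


OB = -1600 * (2C + H/2 - O) / MW
Inner = 2*8 + 6/2 - 2 = 17.00
OB = -1600 * 17.00 / 134 = -202.99%


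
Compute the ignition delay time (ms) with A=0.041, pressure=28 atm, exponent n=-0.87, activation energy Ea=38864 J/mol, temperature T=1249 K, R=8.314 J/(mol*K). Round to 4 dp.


tau = A * P^n * exp(Ea/(R*T))
P^n = 28^(-0.87) = 0.05507728
Ea/(R*T) = 38864/(8.314*1249) = 3.742614
exp(Ea/(R*T)) = 42.208179
tau = 0.041 * 0.05507728 * 42.208179 = 0.0953 ms


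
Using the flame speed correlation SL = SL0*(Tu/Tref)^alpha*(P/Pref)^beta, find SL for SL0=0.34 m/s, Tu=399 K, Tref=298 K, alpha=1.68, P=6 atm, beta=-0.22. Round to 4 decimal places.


SL = SL0 * (Tu/Tref)^alpha * (P/Pref)^beta
T ratio = 399/298 = 1.33892617
(T ratio)^alpha = 1.33892617^1.68 = 1.632868
(P/Pref)^beta = 6^(-0.22) = 0.674228
SL = 0.34 * 1.632868 * 0.674228 = 0.3743 m/s


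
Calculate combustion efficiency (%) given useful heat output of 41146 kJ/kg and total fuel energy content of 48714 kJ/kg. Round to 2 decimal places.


Efficiency = (Q_useful / Q_fuel) * 100
Efficiency = (41146 / 48714) * 100
Efficiency = 0.8446 * 100 = 84.46%


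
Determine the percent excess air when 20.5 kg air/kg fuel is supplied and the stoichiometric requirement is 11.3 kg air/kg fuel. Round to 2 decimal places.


Excess air = actual - stoichiometric = 20.5 - 11.3 = 9.20 kg/kg fuel
Excess air % = (excess / stoich) * 100 = (9.20 / 11.3) * 100 = 81.42%


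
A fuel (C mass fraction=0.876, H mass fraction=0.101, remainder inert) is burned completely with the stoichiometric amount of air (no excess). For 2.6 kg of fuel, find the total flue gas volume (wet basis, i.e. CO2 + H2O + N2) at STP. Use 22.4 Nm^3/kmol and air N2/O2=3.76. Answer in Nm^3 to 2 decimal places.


Per kg fuel: CO2 = (C/12 kmol)*22.4 = (0.876/12)*22.4 = 1.63520 Nm^3
Per kg fuel: H2O = (H/2 kmol)*22.4 = (0.101/2)*22.4 = 1.13120 Nm^3
O2 needed per kg fuel = C/12 + H/4 = 0.876/12 + 0.101/4 = 0.09825000 kmol
Per kg fuel: N2 = O2*3.76*22.4 = 0.09825000*3.76*22.4 = 8.27501 Nm^3
Total per kg = 1.63520 + 1.13120 + 8.27501 = 11.04141 Nm^3
Total = 11.04141 * 2.6 = 28.71 Nm^3


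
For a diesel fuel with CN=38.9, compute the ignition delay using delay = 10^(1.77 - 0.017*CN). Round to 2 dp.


delay = 10^(1.77 - 0.017*CN)
Exponent = 1.77 - 0.017*38.9 = 1.1087
delay = 10^1.1087 = 12.84 ms


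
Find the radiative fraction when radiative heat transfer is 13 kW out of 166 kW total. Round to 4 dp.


f_rad = Q_rad / Q_total
f_rad = 13 / 166 = 0.0783


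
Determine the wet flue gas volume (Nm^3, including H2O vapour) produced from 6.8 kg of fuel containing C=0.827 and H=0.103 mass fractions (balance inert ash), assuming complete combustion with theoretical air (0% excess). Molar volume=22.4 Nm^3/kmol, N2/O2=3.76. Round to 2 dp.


Per kg fuel: CO2 = (C/12 kmol)*22.4 = (0.827/12)*22.4 = 1.54373 Nm^3
Per kg fuel: H2O = (H/2 kmol)*22.4 = (0.103/2)*22.4 = 1.15360 Nm^3
O2 needed per kg fuel = C/12 + H/4 = 0.827/12 + 0.103/4 = 0.09466667 kmol
Per kg fuel: N2 = O2*3.76*22.4 = 0.09466667*3.76*22.4 = 7.97321 Nm^3
Total per kg = 1.54373 + 1.15360 + 7.97321 = 10.67054 Nm^3
Total = 10.67054 * 6.8 = 72.56 Nm^3


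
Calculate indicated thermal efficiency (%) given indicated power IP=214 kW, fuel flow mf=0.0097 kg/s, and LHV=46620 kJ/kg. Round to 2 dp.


eta_ith = (IP / (mf * LHV)) * 100
Denominator = 0.0097 * 46620 = 452.2140 kW
eta_ith = (214 / 452.2140) * 100 = 47.32%


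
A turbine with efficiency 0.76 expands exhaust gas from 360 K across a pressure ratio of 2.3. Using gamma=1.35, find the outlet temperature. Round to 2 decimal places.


T_out = T_in * (1 - eta * (1 - PR^(-(gamma-1)/gamma)))
Exponent = -(1.35-1)/1.35 = -0.25925926
PR^exp = 2.3^(-0.25925926) = 0.80578413
Factor = 1 - 0.76*(1 - 0.80578413) = 0.85239594
T_out = 360 * 0.85239594 = 306.86 K


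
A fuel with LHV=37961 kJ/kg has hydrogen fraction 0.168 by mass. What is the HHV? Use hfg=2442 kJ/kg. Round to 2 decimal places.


HHV = LHV + hfg * 9 * H
Water addition = 2442 * 9 * 0.168 = 3692.304 kJ/kg
HHV = 37961 + 3692.304 = 41653.30 kJ/kg


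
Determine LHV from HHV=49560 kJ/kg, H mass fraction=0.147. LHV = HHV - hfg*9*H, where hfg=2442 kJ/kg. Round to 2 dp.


LHV = HHV - hfg * 9 * H
Water correction = 2442 * 9 * 0.147 = 3230.766 kJ/kg
LHV = 49560 - 3230.766 = 46329.23 kJ/kg


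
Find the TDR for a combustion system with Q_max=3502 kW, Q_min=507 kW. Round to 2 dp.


TDR = Q_max / Q_min
TDR = 3502 / 507 = 6.91


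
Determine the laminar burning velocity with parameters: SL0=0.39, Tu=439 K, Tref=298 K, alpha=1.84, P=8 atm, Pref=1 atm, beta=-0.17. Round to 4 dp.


SL = SL0 * (Tu/Tref)^alpha * (P/Pref)^beta
T ratio = 439/298 = 1.47315436
(T ratio)^alpha = 1.47315436^1.84 = 2.039749
(P/Pref)^beta = 8^(-0.17) = 0.702222
SL = 0.39 * 2.039749 * 0.702222 = 0.5586 m/s


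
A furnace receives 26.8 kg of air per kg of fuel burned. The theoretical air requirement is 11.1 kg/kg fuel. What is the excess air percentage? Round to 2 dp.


Excess air = actual - stoichiometric = 26.8 - 11.1 = 15.70 kg/kg fuel
Excess air % = (excess / stoich) * 100 = (15.70 / 11.1) * 100 = 141.44%


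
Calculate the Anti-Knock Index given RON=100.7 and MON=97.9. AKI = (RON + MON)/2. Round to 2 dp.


AKI = (RON + MON) / 2
AKI = (100.7 + 97.9) / 2
AKI = 198.6 / 2 = 99.30


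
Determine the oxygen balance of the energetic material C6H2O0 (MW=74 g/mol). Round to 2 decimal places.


OB = -1600 * (2C + H/2 - O) / MW
Inner = 2*6 + 2/2 - 0 = 13.00
OB = -1600 * 13.00 / 74 = -281.08%


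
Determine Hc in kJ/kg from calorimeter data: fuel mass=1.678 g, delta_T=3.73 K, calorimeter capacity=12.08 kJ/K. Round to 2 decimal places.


Hc = C_cal * delta_T / m_fuel
Q_released = 12.08 * 3.73 = 45.0584 kJ
m_fuel = 1.678 g = 1.678/1000 kg = 0.001678 kg
Hc = 45.0584 / 0.001678 = 26852.44 kJ/kg


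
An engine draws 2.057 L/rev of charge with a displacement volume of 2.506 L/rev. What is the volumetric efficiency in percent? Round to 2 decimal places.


eta_v = (V_actual / V_disp) * 100
Ratio = 2.057 / 2.506 = 0.8208
eta_v = 0.8208 * 100 = 82.08%


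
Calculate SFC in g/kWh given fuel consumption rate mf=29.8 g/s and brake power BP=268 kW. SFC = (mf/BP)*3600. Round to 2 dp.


SFC = (mf / BP) * 3600
Rate = 29.8 / 268 = 0.111194 g/(s*kW)
SFC = 0.111194 * 3600 = 400.30 g/kWh


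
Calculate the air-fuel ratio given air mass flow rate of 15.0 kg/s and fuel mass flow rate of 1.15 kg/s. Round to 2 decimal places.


AFR = m_air / m_fuel
AFR = 15.0 / 1.15 = 13.04


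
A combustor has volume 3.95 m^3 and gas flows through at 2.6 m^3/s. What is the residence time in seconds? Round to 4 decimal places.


tau = V / Q_flow
tau = 3.95 / 2.6 = 1.5192 s


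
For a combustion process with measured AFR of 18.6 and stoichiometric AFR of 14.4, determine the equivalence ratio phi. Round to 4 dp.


phi = AFR_stoich / AFR_actual
phi = 14.4 / 18.6 = 0.7742


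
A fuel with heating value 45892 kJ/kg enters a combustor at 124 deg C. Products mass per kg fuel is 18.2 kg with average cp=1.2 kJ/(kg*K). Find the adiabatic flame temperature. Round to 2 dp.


T_ad = T_in + Hc / (m_p * cp)
Denominator = 18.2 * 1.2 = 21.8400
Temperature rise = 45892 / 21.8400 = 2101.28 K
T_ad = 124 + 2101.28 = 2225.28 deg C


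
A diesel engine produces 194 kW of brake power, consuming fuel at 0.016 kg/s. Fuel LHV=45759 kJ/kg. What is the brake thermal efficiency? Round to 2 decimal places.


eta_BTE = (BP / (mf * LHV)) * 100
Denominator = 0.016 * 45759 = 732.1440 kW
eta_BTE = (194 / 732.1440) * 100 = 26.50%


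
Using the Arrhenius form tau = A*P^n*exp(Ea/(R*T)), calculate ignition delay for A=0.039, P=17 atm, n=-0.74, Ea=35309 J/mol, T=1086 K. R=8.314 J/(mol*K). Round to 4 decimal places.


tau = A * P^n * exp(Ea/(R*T))
P^n = 17^(-0.74) = 0.12287621
Ea/(R*T) = 35309/(8.314*1086) = 3.910620
exp(Ea/(R*T)) = 49.929879
tau = 0.039 * 0.12287621 * 49.929879 = 0.2393 ms


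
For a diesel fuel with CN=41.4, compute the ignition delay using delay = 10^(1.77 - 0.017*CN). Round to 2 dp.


delay = 10^(1.77 - 0.017*CN)
Exponent = 1.77 - 0.017*41.4 = 1.0662
delay = 10^1.0662 = 11.65 ms


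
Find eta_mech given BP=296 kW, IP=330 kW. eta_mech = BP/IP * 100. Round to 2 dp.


eta_mech = (BP / IP) * 100
Ratio = 296 / 330 = 0.8970
eta_mech = 0.8970 * 100 = 89.70%


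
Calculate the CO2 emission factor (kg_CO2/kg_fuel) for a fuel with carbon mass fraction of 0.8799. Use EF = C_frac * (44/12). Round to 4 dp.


EF = C_frac * (M_CO2 / M_C)
EF = 0.8799 * (44/12)
EF = 0.8799 * 3.666667 = 3.2263 kg_CO2/kg_fuel


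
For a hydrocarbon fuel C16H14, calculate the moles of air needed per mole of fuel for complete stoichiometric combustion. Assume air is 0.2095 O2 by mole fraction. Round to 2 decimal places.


Balanced combustion: C16H14 + 19.5 O2 -> 16 CO2 + 7 H2O
O2 needed = C + H/4 = 16 + 14/4 = 19.50 moles
Air moles = O2 / 0.2095 = 19.50 / 0.2095 = 93.08 moles air


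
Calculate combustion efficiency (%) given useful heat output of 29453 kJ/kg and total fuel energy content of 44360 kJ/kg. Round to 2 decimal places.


Efficiency = (Q_useful / Q_fuel) * 100
Efficiency = (29453 / 44360) * 100
Efficiency = 0.6640 * 100 = 66.40%


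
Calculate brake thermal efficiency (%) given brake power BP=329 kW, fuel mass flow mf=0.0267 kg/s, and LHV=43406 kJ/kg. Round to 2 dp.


eta_BTE = (BP / (mf * LHV)) * 100
Denominator = 0.0267 * 43406 = 1158.9402 kW
eta_BTE = (329 / 1158.9402) * 100 = 28.39%


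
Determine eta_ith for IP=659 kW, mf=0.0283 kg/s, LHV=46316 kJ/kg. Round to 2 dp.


eta_ith = (IP / (mf * LHV)) * 100
Denominator = 0.0283 * 46316 = 1310.7428 kW
eta_ith = (659 / 1310.7428) * 100 = 50.28%


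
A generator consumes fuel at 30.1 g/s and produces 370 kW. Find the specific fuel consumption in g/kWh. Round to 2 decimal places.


SFC = (mf / BP) * 3600
Rate = 30.1 / 370 = 0.081351 g/(s*kW)
SFC = 0.081351 * 3600 = 292.86 g/kWh


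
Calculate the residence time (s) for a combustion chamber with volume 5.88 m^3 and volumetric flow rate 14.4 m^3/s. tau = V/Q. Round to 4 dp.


tau = V / Q_flow
tau = 5.88 / 14.4 = 0.4083 s


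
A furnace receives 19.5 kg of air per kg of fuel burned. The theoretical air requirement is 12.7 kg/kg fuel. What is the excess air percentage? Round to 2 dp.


Excess air = actual - stoichiometric = 19.5 - 12.7 = 6.80 kg/kg fuel
Excess air % = (excess / stoich) * 100 = (6.80 / 12.7) * 100 = 53.54%


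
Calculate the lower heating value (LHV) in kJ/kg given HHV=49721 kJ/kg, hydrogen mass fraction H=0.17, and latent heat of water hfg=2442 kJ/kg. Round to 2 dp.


LHV = HHV - hfg * 9 * H
Water correction = 2442 * 9 * 0.17 = 3736.260 kJ/kg
LHV = 49721 - 3736.260 = 45984.74 kJ/kg


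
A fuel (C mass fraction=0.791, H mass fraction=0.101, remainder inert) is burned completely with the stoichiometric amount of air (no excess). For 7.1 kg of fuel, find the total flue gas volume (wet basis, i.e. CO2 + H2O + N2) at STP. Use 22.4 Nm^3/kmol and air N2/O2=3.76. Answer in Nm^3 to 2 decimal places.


Per kg fuel: CO2 = (C/12 kmol)*22.4 = (0.791/12)*22.4 = 1.47653 Nm^3
Per kg fuel: H2O = (H/2 kmol)*22.4 = (0.101/2)*22.4 = 1.13120 Nm^3
O2 needed per kg fuel = C/12 + H/4 = 0.791/12 + 0.101/4 = 0.09116667 kmol
Per kg fuel: N2 = O2*3.76*22.4 = 0.09116667*3.76*22.4 = 7.67842 Nm^3
Total per kg = 1.47653 + 1.13120 + 7.67842 = 10.28615 Nm^3
Total = 10.28615 * 7.1 = 73.03 Nm^3


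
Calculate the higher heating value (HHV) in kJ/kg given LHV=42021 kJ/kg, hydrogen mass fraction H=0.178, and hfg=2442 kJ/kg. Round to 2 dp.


HHV = LHV + hfg * 9 * H
Water addition = 2442 * 9 * 0.178 = 3912.084 kJ/kg
HHV = 42021 + 3912.084 = 45933.08 kJ/kg


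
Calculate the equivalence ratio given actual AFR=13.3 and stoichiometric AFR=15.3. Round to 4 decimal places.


phi = AFR_stoich / AFR_actual
phi = 15.3 / 13.3 = 1.1504


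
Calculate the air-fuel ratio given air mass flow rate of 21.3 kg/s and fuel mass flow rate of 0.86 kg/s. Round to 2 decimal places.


AFR = m_air / m_fuel
AFR = 21.3 / 0.86 = 24.77


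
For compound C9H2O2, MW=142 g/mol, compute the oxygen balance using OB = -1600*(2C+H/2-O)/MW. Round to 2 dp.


OB = -1600 * (2C + H/2 - O) / MW
Inner = 2*9 + 2/2 - 2 = 17.00
OB = -1600 * 17.00 / 142 = -191.55%


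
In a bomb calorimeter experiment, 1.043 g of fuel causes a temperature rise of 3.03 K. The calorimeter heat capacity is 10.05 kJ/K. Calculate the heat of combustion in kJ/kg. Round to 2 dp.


Hc = C_cal * delta_T / m_fuel
Q_released = 10.05 * 3.03 = 30.4515 kJ
m_fuel = 1.043 g = 1.043/1000 kg = 0.001043 kg
Hc = 30.4515 / 0.001043 = 29196.07 kJ/kg


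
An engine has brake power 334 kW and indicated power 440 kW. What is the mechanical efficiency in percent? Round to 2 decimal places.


eta_mech = (BP / IP) * 100
Ratio = 334 / 440 = 0.7591
eta_mech = 0.7591 * 100 = 75.91%


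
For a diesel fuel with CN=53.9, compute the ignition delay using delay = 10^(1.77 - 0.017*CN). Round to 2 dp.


delay = 10^(1.77 - 0.017*CN)
Exponent = 1.77 - 0.017*53.9 = 0.8537
delay = 10^0.8537 = 7.14 ms


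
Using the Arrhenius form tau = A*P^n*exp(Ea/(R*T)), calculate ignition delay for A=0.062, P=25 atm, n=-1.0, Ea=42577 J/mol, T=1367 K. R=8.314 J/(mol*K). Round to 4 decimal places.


tau = A * P^n * exp(Ea/(R*T))
P^n = 25^(-1.0) = 0.04000000
Ea/(R*T) = 42577/(8.314*1367) = 3.746248
exp(Ea/(R*T)) = 42.361841
tau = 0.062 * 0.04000000 * 42.361841 = 0.1051 ms


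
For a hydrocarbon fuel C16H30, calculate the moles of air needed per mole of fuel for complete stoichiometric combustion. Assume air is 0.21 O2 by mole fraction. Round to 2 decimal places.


Balanced combustion: C16H30 + 23.5 O2 -> 16 CO2 + 15 H2O
O2 needed = C + H/4 = 16 + 30/4 = 23.50 moles
Air moles = O2 / 0.21 = 23.50 / 0.21 = 111.90 moles air


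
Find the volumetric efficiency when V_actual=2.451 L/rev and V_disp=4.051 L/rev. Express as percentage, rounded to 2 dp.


eta_v = (V_actual / V_disp) * 100
Ratio = 2.451 / 4.051 = 0.6050
eta_v = 0.6050 * 100 = 60.50%


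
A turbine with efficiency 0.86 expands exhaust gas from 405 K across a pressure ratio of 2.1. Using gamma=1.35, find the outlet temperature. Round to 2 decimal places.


T_out = T_in * (1 - eta * (1 - PR^(-(gamma-1)/gamma)))
Exponent = -(1.35-1)/1.35 = -0.25925926
PR^exp = 2.1^(-0.25925926) = 0.82501466
Factor = 1 - 0.86*(1 - 0.82501466) = 0.84951261
T_out = 405 * 0.84951261 = 344.05 K


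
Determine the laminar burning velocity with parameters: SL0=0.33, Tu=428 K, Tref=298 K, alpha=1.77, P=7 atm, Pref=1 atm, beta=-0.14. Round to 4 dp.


SL = SL0 * (Tu/Tref)^alpha * (P/Pref)^beta
T ratio = 428/298 = 1.43624161
(T ratio)^alpha = 1.43624161^1.77 = 1.897985
(P/Pref)^beta = 7^(-0.14) = 0.761529
SL = 0.33 * 1.897985 * 0.761529 = 0.4770 m/s


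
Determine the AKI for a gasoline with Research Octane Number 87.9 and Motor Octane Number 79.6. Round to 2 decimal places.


AKI = (RON + MON) / 2
AKI = (87.9 + 79.6) / 2
AKI = 167.5 / 2 = 83.75


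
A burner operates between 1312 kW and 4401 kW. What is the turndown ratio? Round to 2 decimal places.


TDR = Q_max / Q_min
TDR = 4401 / 1312 = 3.35


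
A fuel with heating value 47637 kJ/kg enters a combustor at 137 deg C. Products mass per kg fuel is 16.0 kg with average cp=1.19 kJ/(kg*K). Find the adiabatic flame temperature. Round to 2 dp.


T_ad = T_in + Hc / (m_p * cp)
Denominator = 16.0 * 1.19 = 19.0400
Temperature rise = 47637 / 19.0400 = 2501.94 K
T_ad = 137 + 2501.94 = 2638.94 deg C


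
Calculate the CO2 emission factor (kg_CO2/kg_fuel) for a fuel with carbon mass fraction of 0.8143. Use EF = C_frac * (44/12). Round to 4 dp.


EF = C_frac * (M_CO2 / M_C)
EF = 0.8143 * (44/12)
EF = 0.8143 * 3.666667 = 2.9858 kg_CO2/kg_fuel


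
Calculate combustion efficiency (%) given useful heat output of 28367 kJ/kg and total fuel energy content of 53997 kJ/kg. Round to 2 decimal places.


Efficiency = (Q_useful / Q_fuel) * 100
Efficiency = (28367 / 53997) * 100
Efficiency = 0.5253 * 100 = 52.53%


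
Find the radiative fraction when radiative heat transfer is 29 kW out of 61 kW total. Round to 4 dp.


f_rad = Q_rad / Q_total
f_rad = 29 / 61 = 0.4754


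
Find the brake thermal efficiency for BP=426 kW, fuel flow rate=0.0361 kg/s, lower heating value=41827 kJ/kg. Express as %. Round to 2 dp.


eta_BTE = (BP / (mf * LHV)) * 100
Denominator = 0.0361 * 41827 = 1509.9547 kW
eta_BTE = (426 / 1509.9547) * 100 = 28.21%


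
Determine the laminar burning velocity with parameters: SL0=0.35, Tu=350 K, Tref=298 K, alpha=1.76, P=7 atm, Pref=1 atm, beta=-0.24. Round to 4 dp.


SL = SL0 * (Tu/Tref)^alpha * (P/Pref)^beta
T ratio = 350/298 = 1.17449664
(T ratio)^alpha = 1.17449664^1.76 = 1.327208
(P/Pref)^beta = 7^(-0.24) = 0.626869
SL = 0.35 * 1.327208 * 0.626869 = 0.2912 m/s


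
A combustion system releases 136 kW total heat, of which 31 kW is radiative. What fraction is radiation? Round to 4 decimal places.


f_rad = Q_rad / Q_total
f_rad = 31 / 136 = 0.2279


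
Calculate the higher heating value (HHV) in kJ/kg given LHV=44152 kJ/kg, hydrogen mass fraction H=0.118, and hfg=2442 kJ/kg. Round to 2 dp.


HHV = LHV + hfg * 9 * H
Water addition = 2442 * 9 * 0.118 = 2593.404 kJ/kg
HHV = 44152 + 2593.404 = 46745.40 kJ/kg


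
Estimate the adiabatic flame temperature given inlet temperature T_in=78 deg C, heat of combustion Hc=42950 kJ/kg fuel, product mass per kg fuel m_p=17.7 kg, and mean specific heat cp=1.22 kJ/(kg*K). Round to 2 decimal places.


T_ad = T_in + Hc / (m_p * cp)
Denominator = 17.7 * 1.22 = 21.5940
Temperature rise = 42950 / 21.5940 = 1988.98 K
T_ad = 78 + 1988.98 = 2066.98 deg C


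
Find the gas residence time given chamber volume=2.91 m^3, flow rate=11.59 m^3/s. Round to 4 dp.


tau = V / Q_flow
tau = 2.91 / 11.59 = 0.2511 s


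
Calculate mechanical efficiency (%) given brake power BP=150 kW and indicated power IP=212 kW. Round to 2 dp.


eta_mech = (BP / IP) * 100
Ratio = 150 / 212 = 0.7075
eta_mech = 0.7075 * 100 = 70.75%


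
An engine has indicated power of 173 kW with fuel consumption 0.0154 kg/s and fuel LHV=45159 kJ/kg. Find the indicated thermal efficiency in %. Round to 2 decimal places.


eta_ith = (IP / (mf * LHV)) * 100
Denominator = 0.0154 * 45159 = 695.4486 kW
eta_ith = (173 / 695.4486) * 100 = 24.88%


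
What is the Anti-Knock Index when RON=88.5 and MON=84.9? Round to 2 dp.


AKI = (RON + MON) / 2
AKI = (88.5 + 84.9) / 2
AKI = 173.4 / 2 = 86.70


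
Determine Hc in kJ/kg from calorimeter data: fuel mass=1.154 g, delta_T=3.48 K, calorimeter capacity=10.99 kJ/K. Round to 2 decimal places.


Hc = C_cal * delta_T / m_fuel
Q_released = 10.99 * 3.48 = 38.2452 kJ
m_fuel = 1.154 g = 1.154/1000 kg = 0.001154 kg
Hc = 38.2452 / 0.001154 = 33141.42 kJ/kg
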